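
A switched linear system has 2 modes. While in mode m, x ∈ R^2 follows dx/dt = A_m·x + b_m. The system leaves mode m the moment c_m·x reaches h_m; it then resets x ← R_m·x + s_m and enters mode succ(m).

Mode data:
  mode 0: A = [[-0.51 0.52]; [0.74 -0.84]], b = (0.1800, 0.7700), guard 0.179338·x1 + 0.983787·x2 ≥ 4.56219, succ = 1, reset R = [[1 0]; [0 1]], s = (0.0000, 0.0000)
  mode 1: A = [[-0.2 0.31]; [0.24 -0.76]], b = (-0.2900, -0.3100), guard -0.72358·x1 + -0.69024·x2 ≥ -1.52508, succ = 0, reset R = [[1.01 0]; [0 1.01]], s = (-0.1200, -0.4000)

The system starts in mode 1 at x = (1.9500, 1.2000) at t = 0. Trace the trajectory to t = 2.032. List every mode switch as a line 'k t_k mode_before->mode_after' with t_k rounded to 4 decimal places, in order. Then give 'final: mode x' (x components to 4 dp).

1 1.1039 1->0
final: 0 1.3437 1.2284

Mode 1: guard c·x = -1.5251 hit at Δt = 1.1039 (t = 1.1039), x⁻ = (1.5388, 0.5963) → reset → x⁺ = (1.4342, 0.2023), jump to mode 0
Mode 0: flow for 0.9281 to horizon, guard not reached → x = (1.3437, 1.2284)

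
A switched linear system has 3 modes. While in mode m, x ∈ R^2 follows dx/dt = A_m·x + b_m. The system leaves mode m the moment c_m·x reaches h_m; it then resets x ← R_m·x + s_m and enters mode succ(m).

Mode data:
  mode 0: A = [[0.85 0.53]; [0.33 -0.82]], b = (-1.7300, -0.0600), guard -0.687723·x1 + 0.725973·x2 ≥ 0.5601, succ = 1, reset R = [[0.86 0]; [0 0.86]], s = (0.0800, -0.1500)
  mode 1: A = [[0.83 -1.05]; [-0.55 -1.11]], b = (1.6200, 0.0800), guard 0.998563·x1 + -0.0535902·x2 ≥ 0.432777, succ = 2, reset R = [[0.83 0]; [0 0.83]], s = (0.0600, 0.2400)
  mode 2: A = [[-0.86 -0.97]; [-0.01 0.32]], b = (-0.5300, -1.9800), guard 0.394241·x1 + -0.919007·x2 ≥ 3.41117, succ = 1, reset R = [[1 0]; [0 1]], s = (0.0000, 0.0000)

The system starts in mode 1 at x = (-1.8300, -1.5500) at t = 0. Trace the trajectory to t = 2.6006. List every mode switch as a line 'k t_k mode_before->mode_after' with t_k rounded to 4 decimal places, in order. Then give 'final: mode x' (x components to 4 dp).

1 1.5300 1->2
final: 2 0.5669 -2.2449

Mode 1: guard c·x = 0.4328 hit at Δt = 1.5300 (t = 1.5300), x⁻ = (0.4311, -0.0437) → reset → x⁺ = (0.4178, 0.2038), jump to mode 2
Mode 2: flow for 1.0706 to horizon, guard not reached → x = (0.5669, -2.2449)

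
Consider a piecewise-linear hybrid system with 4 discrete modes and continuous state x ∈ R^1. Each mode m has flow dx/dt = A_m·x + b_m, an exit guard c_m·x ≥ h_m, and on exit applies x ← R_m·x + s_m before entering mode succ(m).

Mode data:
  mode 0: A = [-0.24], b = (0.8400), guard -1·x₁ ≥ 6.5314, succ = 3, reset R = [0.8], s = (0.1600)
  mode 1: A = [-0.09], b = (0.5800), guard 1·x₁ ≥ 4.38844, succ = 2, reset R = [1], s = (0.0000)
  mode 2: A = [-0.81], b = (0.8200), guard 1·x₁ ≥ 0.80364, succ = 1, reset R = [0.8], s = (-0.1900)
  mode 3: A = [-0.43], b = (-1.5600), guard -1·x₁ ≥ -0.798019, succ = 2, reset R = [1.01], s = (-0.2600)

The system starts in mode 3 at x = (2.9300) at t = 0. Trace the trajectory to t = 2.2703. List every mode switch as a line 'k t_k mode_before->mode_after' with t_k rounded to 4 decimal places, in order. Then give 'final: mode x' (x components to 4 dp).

Mode 3: guard c·x = -0.7980 hit at Δt = 0.9144 (t = 0.9144), x⁻ = (0.7980) → reset → x⁺ = (0.5460), jump to mode 2
Mode 2: guard c·x = 0.8036 hit at Δt = 0.9926 (t = 1.9070), x⁻ = (0.8036) → reset → x⁺ = (0.4529), jump to mode 1
Mode 1: flow for 0.3633 to horizon, guard not reached → x = (0.6457)

1 0.9144 3->2
2 1.9070 2->1
final: 1 0.6457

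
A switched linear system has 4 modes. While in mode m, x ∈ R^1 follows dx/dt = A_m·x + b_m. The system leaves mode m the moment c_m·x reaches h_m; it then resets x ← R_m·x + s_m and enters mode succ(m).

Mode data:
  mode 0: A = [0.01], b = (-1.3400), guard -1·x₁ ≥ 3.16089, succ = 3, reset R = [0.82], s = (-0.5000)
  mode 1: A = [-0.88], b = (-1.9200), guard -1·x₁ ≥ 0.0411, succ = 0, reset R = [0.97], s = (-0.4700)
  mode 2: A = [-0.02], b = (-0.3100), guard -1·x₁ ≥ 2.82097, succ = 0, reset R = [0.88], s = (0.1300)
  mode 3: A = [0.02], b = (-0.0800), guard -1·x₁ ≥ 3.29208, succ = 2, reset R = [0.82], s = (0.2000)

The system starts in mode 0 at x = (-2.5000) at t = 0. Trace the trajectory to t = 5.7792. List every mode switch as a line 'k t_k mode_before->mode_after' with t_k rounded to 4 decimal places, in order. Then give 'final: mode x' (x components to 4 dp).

1 0.4830 0->3
2 1.8746 3->2
3 3.1265 2->0
4 3.7176 0->3
5 5.1092 3->2
final: 2 -2.6726

Mode 0: guard c·x = 3.1609 hit at Δt = 0.4830 (t = 0.4830), x⁻ = (-3.1609) → reset → x⁺ = (-3.0919), jump to mode 3
Mode 3: guard c·x = 3.2921 hit at Δt = 1.3916 (t = 1.8746), x⁻ = (-3.2921) → reset → x⁺ = (-2.4995), jump to mode 2
Mode 2: guard c·x = 2.8210 hit at Δt = 1.2519 (t = 3.1265), x⁻ = (-2.8210) → reset → x⁺ = (-2.3525), jump to mode 0
Mode 0: guard c·x = 3.1609 hit at Δt = 0.5912 (t = 3.7176), x⁻ = (-3.1609) → reset → x⁺ = (-3.0919), jump to mode 3
Mode 3: guard c·x = 3.2921 hit at Δt = 1.3916 (t = 5.1092), x⁻ = (-3.2921) → reset → x⁺ = (-2.4995), jump to mode 2
Mode 2: flow for 0.6700 to horizon, guard not reached → x = (-2.6726)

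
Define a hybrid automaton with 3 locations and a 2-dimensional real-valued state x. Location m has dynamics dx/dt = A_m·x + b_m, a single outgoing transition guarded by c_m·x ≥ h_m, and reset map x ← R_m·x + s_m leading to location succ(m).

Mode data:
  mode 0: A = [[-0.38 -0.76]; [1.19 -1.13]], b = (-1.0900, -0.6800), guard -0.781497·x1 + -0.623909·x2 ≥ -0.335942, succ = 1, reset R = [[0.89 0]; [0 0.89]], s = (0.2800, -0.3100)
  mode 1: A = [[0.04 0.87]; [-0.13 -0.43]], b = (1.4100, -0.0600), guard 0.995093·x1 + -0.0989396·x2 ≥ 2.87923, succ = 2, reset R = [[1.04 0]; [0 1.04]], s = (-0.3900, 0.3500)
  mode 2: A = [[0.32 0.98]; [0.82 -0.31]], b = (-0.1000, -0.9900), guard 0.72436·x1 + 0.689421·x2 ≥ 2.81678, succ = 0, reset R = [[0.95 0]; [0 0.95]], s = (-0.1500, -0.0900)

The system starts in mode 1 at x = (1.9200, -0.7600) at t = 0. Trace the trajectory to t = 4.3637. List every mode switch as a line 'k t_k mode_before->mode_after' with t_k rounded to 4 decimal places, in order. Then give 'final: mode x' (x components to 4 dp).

Mode 1: guard c·x = 2.8792 hit at Δt = 1.0716 (t = 1.0716), x⁻ = (2.8140, -0.7989) → reset → x⁺ = (2.5366, -0.4809), jump to mode 2
Mode 2: guard c·x = 2.8168 hit at Δt = 0.8639 (t = 1.9355), x⁻ = (3.2794, 0.6401) → reset → x⁺ = (2.9654, 0.5181), jump to mode 0
Mode 0: guard c·x = -0.3359 hit at Δt = 1.2910 (t = 3.2265), x⁻ = (0.0426, 0.4851) → reset → x⁺ = (0.3179, 0.1217), jump to mode 1
Mode 1: flow for 1.1372 to horizon, guard not reached → x = (1.9839, -0.1234)

1 1.0716 1->2
2 1.9355 2->0
3 3.2265 0->1
final: 1 1.9839 -0.1234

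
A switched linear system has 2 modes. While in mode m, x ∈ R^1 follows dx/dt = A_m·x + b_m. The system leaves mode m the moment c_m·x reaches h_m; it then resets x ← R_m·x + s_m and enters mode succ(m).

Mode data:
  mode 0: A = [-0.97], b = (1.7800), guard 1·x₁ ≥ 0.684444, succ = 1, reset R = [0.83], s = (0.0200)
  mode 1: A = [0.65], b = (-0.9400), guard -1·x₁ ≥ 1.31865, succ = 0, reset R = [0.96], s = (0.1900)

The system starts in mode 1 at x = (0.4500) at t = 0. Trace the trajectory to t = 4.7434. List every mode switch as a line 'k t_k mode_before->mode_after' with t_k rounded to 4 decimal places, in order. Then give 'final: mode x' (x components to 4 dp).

1 1.5705 1->0
2 2.5274 0->1
3 4.3275 1->0
final: 0 -0.1095

Mode 1: guard c·x = 1.3187 hit at Δt = 1.5705 (t = 1.5705), x⁻ = (-1.3187) → reset → x⁺ = (-1.0759), jump to mode 0
Mode 0: guard c·x = 0.6844 hit at Δt = 0.9569 (t = 2.5274), x⁻ = (0.6844) → reset → x⁺ = (0.5881), jump to mode 1
Mode 1: guard c·x = 1.3187 hit at Δt = 1.8001 (t = 4.3275), x⁻ = (-1.3186) → reset → x⁺ = (-1.0759), jump to mode 0
Mode 0: flow for 0.4159 to horizon, guard not reached → x = (-0.1095)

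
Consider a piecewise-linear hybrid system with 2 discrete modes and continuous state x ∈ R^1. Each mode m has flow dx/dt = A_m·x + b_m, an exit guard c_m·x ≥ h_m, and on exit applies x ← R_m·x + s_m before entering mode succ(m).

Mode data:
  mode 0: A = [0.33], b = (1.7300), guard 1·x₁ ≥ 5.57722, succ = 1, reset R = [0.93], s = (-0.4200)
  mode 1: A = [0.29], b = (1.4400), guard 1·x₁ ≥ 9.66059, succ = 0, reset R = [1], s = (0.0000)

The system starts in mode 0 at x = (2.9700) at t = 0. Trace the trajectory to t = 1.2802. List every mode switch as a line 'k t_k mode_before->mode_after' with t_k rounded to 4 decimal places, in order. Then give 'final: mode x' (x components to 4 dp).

Mode 0: guard c·x = 5.5772 hit at Δt = 0.8355 (t = 0.8355), x⁻ = (5.5772) → reset → x⁺ = (4.7668), jump to mode 1
Mode 1: flow for 0.4447 to horizon, guard not reached → x = (6.1064)

1 0.8355 0->1
final: 1 6.1064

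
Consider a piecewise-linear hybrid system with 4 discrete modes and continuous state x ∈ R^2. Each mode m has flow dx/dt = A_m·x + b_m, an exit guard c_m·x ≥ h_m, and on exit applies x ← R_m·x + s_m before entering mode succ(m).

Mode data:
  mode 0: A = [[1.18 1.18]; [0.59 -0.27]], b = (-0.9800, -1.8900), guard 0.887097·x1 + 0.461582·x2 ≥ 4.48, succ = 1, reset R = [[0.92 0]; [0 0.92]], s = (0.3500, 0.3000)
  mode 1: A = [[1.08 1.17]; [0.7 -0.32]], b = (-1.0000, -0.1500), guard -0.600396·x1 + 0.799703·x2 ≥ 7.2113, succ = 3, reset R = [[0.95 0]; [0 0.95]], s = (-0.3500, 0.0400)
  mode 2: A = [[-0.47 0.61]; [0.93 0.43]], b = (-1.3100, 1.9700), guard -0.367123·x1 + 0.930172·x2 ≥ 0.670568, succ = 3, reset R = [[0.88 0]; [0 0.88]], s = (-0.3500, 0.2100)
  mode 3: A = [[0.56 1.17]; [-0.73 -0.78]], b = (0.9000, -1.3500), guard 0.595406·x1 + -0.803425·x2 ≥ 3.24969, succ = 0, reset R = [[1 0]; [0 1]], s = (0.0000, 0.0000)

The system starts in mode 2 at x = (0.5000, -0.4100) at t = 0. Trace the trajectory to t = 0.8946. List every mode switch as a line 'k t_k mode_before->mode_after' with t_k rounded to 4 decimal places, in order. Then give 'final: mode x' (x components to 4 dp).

Mode 2: guard c·x = 0.6706 hit at Δt = 0.4982 (t = 0.4982), x⁻ = (-0.1447, 0.6638) → reset → x⁺ = (-0.4773, 0.7942), jump to mode 3
Mode 3: flow for 0.3964 to horizon, guard not reached → x = (0.0576, 0.1679)

1 0.4982 2->3
final: 3 0.0576 0.1679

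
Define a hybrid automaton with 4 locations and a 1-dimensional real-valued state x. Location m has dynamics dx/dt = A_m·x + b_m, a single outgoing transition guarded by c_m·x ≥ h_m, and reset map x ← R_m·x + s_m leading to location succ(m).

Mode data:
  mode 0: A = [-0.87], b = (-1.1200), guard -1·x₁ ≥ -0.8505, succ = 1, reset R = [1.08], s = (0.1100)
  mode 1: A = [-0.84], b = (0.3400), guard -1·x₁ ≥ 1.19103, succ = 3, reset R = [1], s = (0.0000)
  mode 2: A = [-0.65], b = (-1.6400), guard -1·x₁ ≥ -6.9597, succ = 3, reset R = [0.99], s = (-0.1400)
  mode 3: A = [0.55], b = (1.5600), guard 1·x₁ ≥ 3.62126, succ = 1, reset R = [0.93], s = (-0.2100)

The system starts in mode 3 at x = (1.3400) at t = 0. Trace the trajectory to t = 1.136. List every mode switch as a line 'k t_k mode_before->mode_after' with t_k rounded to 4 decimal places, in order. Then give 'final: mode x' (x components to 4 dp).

1 0.7924 3->1
final: 1 2.4676

Mode 3: guard c·x = 3.6213 hit at Δt = 0.7924 (t = 0.7924), x⁻ = (3.6213) → reset → x⁺ = (3.1578), jump to mode 1
Mode 1: flow for 0.3436 to horizon, guard not reached → x = (2.4676)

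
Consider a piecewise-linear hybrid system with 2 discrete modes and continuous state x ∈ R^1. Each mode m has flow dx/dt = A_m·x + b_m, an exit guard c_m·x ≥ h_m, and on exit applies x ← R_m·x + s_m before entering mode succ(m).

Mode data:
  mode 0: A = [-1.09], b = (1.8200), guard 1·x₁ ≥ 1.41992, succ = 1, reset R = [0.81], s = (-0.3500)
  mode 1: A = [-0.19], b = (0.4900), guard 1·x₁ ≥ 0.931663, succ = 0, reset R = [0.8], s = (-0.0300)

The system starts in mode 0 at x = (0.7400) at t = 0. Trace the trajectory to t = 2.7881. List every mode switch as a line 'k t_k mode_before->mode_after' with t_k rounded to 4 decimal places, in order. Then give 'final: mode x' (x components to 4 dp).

1 1.2057 0->1
2 1.6100 1->0
final: 0 1.4055

Mode 0: guard c·x = 1.4199 hit at Δt = 1.2057 (t = 1.2057), x⁻ = (1.4199) → reset → x⁺ = (0.8001), jump to mode 1
Mode 1: guard c·x = 0.9317 hit at Δt = 0.4043 (t = 1.6100), x⁻ = (0.9317) → reset → x⁺ = (0.7153), jump to mode 0
Mode 0: flow for 1.1781 to horizon, guard not reached → x = (1.4055)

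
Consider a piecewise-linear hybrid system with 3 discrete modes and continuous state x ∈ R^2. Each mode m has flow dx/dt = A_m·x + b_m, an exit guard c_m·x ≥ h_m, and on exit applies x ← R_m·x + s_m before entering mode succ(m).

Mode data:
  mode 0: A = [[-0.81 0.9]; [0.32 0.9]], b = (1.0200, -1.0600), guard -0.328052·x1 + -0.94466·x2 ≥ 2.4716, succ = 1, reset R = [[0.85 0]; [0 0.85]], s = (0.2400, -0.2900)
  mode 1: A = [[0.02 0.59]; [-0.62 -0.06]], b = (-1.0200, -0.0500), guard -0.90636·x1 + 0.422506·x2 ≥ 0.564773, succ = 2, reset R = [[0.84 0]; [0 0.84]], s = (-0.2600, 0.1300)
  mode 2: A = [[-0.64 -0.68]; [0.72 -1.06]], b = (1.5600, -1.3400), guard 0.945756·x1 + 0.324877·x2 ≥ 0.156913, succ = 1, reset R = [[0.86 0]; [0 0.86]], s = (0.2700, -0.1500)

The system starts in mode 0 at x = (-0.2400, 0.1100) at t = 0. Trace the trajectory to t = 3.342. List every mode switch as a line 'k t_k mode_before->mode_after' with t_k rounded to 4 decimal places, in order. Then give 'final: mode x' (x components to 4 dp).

Mode 0: guard c·x = 2.4716 hit at Δt = 1.4169 (t = 1.4169), x⁻ = (-0.1323, -2.5704) → reset → x⁺ = (0.1275, -2.4749), jump to mode 1
Mode 1: guard c·x = 0.5648 hit at Δt = 0.7124 (t = 2.1293), x⁻ = (-1.5934, -2.0815) → reset → x⁺ = (-1.5985, -1.6185), jump to mode 2
Mode 2: guard c·x = 0.1569 hit at Δt = 0.7820 (t = 2.9113), x⁻ = (0.6800, -1.4966) → reset → x⁺ = (0.8548, -1.4370), jump to mode 1
Mode 1: flow for 0.4307 to horizon, guard not reached → x = (0.0365, -1.5394)

1 1.4169 0->1
2 2.1293 1->2
3 2.9113 2->1
final: 1 0.0365 -1.5394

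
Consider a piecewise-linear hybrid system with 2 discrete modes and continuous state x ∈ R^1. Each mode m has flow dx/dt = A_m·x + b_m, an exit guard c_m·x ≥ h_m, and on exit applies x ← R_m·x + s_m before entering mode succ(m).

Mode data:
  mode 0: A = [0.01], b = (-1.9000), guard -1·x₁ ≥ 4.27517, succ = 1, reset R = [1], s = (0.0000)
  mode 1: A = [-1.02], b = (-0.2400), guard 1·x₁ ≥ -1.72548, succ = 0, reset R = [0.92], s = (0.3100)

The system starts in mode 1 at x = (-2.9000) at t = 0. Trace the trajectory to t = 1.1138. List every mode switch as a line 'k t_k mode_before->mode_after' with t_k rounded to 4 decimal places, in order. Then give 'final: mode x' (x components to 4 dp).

1 0.5698 1->0
final: 0 -2.3208

Mode 1: guard c·x = -1.7255 hit at Δt = 0.5698 (t = 0.5698), x⁻ = (-1.7255) → reset → x⁺ = (-1.2774), jump to mode 0
Mode 0: flow for 0.5440 to horizon, guard not reached → x = (-2.3208)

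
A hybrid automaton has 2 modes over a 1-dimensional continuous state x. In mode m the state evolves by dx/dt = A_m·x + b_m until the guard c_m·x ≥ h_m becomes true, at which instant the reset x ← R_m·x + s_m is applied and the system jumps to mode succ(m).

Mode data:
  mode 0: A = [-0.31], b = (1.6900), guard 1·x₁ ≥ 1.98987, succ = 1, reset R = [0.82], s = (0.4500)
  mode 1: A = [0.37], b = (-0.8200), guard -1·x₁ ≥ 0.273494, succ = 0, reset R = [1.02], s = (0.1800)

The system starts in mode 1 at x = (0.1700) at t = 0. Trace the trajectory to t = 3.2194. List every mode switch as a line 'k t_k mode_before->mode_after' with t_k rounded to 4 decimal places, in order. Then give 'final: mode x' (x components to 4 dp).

1 0.5302 1->0
2 2.0532 0->1
final: 1 2.0091

Mode 1: guard c·x = 0.2735 hit at Δt = 0.5302 (t = 0.5302), x⁻ = (-0.2735) → reset → x⁺ = (-0.0990), jump to mode 0
Mode 0: guard c·x = 1.9899 hit at Δt = 1.5230 (t = 2.0532), x⁻ = (1.9899) → reset → x⁺ = (2.0817), jump to mode 1
Mode 1: flow for 1.1662 to horizon, guard not reached → x = (2.0091)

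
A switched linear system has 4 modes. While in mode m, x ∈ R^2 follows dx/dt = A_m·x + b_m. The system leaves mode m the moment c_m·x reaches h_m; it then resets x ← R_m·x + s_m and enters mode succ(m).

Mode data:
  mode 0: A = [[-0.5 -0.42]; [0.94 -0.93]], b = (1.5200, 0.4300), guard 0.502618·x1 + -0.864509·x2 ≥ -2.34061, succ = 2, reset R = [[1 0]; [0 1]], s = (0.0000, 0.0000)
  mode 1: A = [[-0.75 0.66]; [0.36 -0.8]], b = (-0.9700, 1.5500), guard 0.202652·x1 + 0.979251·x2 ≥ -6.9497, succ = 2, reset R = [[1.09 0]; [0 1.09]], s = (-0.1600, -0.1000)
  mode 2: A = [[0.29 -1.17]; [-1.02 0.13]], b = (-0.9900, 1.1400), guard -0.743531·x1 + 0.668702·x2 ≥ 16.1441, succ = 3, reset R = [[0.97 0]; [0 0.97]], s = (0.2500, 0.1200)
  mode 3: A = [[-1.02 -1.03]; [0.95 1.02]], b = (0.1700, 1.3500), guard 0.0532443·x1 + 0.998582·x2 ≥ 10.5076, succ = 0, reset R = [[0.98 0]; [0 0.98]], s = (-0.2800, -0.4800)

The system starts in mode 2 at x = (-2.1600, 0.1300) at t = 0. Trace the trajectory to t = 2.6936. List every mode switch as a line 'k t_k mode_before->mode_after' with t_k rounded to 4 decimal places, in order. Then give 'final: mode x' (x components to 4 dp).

1 1.3995 2->3
2 2.0477 3->0
final: 0 -8.4701 1.4322

Mode 2: guard c·x = 16.1441 hit at Δt = 1.3995 (t = 1.3995), x⁻ = (-12.3363, 10.4257) → reset → x⁺ = (-11.7162, 10.2330), jump to mode 3
Mode 3: guard c·x = 10.5076 hit at Δt = 0.6482 (t = 2.0477), x⁻ = (-11.1692, 11.1181) → reset → x⁺ = (-11.2258, 10.4157), jump to mode 0
Mode 0: flow for 0.6459 to horizon, guard not reached → x = (-8.4701, 1.4322)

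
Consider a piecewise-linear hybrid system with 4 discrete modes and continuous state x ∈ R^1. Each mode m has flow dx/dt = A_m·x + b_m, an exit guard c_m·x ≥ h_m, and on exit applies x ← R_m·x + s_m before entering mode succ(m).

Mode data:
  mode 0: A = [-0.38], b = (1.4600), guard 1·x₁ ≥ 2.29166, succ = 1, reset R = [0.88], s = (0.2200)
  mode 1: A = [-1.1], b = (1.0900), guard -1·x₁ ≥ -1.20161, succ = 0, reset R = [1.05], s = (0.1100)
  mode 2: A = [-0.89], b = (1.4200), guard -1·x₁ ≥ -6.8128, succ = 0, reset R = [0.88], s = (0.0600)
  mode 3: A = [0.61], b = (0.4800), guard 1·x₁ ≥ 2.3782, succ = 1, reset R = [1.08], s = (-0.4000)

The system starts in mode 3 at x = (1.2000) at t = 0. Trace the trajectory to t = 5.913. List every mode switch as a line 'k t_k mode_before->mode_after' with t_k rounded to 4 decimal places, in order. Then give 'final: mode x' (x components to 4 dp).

1 0.7633 3->1
2 2.3276 1->0
3 3.5535 0->1
4 5.1690 1->0
final: 0 1.9801

Mode 3: guard c·x = 2.3782 hit at Δt = 0.7633 (t = 0.7633), x⁻ = (2.3782) → reset → x⁺ = (2.1685), jump to mode 1
Mode 1: guard c·x = -1.2016 hit at Δt = 1.5643 (t = 2.3276), x⁻ = (1.2016) → reset → x⁺ = (1.3717), jump to mode 0
Mode 0: guard c·x = 2.2917 hit at Δt = 1.2259 (t = 3.5535), x⁻ = (2.2917) → reset → x⁺ = (2.2367), jump to mode 1
Mode 1: guard c·x = -1.2016 hit at Δt = 1.6155 (t = 5.1690), x⁻ = (1.2016) → reset → x⁺ = (1.3717), jump to mode 0
Mode 0: flow for 0.7440 to horizon, guard not reached → x = (1.9801)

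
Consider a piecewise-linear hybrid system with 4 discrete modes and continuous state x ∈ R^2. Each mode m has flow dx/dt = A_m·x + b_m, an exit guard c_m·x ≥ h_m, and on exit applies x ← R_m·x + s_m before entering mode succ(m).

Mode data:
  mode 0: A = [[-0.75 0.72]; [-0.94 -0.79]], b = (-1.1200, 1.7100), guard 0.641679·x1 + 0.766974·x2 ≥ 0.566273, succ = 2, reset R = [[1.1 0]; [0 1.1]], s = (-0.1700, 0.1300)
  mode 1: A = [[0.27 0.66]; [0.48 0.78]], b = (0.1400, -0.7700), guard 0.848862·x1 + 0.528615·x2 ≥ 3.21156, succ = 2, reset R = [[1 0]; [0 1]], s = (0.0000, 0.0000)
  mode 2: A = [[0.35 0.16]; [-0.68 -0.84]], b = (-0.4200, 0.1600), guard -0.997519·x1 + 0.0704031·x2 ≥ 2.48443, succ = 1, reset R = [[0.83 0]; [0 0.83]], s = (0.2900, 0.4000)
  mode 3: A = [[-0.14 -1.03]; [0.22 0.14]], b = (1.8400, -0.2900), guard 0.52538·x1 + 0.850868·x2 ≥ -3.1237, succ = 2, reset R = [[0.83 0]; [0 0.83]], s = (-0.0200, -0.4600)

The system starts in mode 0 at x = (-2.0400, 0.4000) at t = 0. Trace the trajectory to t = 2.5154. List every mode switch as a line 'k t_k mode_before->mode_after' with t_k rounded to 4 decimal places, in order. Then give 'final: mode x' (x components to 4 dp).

1 0.6278 0->2
2 1.4830 2->1
final: 1 -0.2827 2.5619

Mode 0: guard c·x = 0.5663 hit at Δt = 0.6278 (t = 0.6278), x⁻ = (-1.3684, 1.8831) → reset → x⁺ = (-1.6752, 2.2015), jump to mode 2
Mode 2: guard c·x = 2.4844 hit at Δt = 0.8552 (t = 1.4830), x⁻ = (-2.3484, 2.0143) → reset → x⁺ = (-1.6592, 2.0719), jump to mode 1
Mode 1: flow for 1.0324 to horizon, guard not reached → x = (-0.2827, 2.5619)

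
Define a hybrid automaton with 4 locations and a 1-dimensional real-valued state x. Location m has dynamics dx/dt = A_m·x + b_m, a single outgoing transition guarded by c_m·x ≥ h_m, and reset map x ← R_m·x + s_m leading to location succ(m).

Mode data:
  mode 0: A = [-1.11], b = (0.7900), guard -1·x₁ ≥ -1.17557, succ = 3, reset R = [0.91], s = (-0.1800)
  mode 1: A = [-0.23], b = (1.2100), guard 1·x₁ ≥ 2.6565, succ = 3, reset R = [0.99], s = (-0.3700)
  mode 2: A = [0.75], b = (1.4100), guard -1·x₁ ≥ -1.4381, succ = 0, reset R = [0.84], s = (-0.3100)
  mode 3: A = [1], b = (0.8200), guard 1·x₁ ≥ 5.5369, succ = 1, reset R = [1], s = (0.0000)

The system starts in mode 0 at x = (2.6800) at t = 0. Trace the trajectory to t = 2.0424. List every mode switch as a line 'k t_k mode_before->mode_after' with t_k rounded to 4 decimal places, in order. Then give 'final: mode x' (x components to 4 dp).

Mode 0: guard c·x = -1.1756 hit at Δt = 1.3021 (t = 1.3021), x⁻ = (1.1756) → reset → x⁺ = (0.8898), jump to mode 3
Mode 3: flow for 0.7403 to horizon, guard not reached → x = (2.7646)

1 1.3021 0->3
final: 3 2.7646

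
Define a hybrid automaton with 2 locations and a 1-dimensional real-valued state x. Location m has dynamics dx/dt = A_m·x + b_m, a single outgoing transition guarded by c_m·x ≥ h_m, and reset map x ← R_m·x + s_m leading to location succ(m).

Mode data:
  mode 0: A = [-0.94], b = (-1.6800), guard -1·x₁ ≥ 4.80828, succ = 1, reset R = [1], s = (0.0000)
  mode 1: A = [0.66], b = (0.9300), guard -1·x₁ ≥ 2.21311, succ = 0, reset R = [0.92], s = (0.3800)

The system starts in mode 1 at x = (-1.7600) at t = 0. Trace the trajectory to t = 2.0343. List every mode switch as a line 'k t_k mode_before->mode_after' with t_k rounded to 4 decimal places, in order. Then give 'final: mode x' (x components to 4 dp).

Mode 1: guard c·x = 2.2131 hit at Δt = 1.2562 (t = 1.2562), x⁻ = (-2.2131) → reset → x⁺ = (-1.6561), jump to mode 0
Mode 0: flow for 0.7781 to horizon, guard not reached → x = (-1.7241)

1 1.2562 1->0
final: 0 -1.7241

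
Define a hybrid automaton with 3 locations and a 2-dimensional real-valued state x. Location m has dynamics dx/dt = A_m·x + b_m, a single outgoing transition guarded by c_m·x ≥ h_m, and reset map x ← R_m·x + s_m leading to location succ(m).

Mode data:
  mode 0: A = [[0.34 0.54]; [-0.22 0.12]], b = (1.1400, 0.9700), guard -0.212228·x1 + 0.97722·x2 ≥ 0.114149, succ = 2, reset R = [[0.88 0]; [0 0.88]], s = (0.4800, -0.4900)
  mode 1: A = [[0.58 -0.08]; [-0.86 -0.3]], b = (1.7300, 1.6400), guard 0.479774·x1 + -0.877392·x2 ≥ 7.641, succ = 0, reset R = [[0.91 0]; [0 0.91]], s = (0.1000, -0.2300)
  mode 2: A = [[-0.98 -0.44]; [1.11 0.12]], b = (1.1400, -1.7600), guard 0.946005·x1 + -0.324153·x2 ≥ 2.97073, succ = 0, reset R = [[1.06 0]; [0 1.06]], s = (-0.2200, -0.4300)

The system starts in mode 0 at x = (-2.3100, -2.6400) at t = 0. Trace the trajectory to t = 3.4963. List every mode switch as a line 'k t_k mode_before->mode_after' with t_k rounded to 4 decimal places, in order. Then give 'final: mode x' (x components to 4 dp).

Mode 0: guard c·x = 0.1141 hit at Δt = 1.4243 (t = 1.4243), x⁻ = (-3.4126, -0.6243) → reset → x⁺ = (-2.5231, -1.0394), jump to mode 2
Mode 2: guard c·x = 2.9707 hit at Δt = 1.4994 (t = 2.9237), x⁻ = (1.5888, -4.5278) → reset → x⁺ = (1.4641, -5.2295), jump to mode 0
Mode 0: flow for 0.5726 to horizon, guard not reached → x = (0.7213, -5.1709)

1 1.4243 0->2
2 2.9237 2->0
final: 0 0.7213 -5.1709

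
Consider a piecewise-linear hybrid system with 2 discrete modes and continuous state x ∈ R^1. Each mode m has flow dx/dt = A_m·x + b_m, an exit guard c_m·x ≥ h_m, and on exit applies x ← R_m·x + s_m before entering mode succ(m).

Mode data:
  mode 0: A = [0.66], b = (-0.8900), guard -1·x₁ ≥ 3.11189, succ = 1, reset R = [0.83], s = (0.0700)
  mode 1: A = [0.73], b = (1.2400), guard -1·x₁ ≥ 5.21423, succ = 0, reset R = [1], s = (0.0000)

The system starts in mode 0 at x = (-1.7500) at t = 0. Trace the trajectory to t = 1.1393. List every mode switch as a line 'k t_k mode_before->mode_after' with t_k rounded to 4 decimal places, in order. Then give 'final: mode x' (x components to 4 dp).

1 0.5520 0->1
final: 1 -2.9487

Mode 0: guard c·x = 3.1119 hit at Δt = 0.5520 (t = 0.5520), x⁻ = (-3.1119) → reset → x⁺ = (-2.5129), jump to mode 1
Mode 1: flow for 0.5873 to horizon, guard not reached → x = (-2.9487)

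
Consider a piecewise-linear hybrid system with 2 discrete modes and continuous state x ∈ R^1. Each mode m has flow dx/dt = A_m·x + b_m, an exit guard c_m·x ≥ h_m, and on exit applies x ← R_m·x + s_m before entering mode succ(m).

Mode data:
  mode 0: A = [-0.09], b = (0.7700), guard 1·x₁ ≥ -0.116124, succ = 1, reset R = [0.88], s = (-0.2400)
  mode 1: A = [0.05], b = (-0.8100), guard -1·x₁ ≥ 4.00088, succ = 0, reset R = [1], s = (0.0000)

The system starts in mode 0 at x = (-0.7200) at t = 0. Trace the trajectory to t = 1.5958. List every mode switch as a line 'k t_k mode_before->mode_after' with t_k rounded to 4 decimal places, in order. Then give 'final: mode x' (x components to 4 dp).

1 0.7480 0->1
final: 1 -1.0585

Mode 0: guard c·x = -0.1161 hit at Δt = 0.7480 (t = 0.7480), x⁻ = (-0.1161) → reset → x⁺ = (-0.3422), jump to mode 1
Mode 1: flow for 0.8478 to horizon, guard not reached → x = (-1.0585)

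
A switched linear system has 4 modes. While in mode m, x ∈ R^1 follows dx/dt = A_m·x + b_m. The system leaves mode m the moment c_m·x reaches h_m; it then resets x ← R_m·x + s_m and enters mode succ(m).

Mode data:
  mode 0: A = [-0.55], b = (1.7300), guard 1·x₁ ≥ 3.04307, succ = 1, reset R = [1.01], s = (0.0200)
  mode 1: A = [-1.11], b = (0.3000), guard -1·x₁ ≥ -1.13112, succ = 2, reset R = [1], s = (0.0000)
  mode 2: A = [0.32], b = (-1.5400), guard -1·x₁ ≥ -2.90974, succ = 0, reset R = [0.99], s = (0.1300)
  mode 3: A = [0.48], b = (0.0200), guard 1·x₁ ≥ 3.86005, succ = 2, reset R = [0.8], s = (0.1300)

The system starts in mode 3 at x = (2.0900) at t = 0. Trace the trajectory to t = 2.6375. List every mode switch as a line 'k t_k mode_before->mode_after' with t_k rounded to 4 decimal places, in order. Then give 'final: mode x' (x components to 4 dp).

Mode 3: guard c·x = 3.8601 hit at Δt = 1.2594 (t = 1.2594), x⁻ = (3.8601) → reset → x⁺ = (3.2180), jump to mode 2
Mode 2: guard c·x = -2.9097 hit at Δt = 0.5524 (t = 1.8118), x⁻ = (2.9097) → reset → x⁺ = (3.0106), jump to mode 0
Mode 0: guard c·x = 3.0431 hit at Δt = 0.5003 (t = 2.3121), x⁻ = (3.0431) → reset → x⁺ = (3.0935), jump to mode 1
Mode 1: flow for 0.3254 to horizon, guard not reached → x = (2.2376)

1 1.2594 3->2
2 1.8118 2->0
3 2.3121 0->1
final: 1 2.2376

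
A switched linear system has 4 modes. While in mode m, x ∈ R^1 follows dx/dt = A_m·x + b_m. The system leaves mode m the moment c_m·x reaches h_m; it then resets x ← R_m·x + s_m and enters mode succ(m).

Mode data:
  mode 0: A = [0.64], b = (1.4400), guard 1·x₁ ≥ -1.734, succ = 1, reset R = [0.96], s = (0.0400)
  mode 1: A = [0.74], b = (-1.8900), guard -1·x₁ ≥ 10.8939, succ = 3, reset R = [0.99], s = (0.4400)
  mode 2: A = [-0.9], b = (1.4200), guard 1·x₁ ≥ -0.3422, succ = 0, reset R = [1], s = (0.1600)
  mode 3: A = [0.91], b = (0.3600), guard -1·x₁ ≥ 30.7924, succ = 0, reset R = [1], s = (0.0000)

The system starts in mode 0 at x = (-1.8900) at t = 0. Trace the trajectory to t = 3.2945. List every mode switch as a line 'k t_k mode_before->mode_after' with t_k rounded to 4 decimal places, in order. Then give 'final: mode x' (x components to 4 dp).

Mode 0: guard c·x = -1.7340 hit at Δt = 0.5625 (t = 0.5625), x⁻ = (-1.7340) → reset → x⁺ = (-1.6246), jump to mode 1
Mode 1: guard c·x = 10.8939 hit at Δt = 1.5795 (t = 2.1420), x⁻ = (-10.8939) → reset → x⁺ = (-10.3450), jump to mode 3
Mode 3: flow for 1.1525 to horizon, guard not reached → x = (-28.7925)

1 0.5625 0->1
2 2.1420 1->3
final: 3 -28.7925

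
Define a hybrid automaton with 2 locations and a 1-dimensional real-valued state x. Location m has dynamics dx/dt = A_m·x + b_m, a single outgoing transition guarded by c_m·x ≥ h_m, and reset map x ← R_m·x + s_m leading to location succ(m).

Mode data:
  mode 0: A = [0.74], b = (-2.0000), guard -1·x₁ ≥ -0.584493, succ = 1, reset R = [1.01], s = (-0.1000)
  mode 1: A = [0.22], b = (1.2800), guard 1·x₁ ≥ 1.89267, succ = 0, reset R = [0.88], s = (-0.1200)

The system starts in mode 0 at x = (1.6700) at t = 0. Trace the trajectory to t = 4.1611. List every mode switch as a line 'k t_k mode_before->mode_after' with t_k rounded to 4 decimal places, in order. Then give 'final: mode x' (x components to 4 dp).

1 0.9708 0->1
2 1.8832 1->0
3 2.7002 0->1
4 3.6126 1->0
final: 0 0.9663

Mode 0: guard c·x = -0.5845 hit at Δt = 0.9708 (t = 0.9708), x⁻ = (0.5845) → reset → x⁺ = (0.4903), jump to mode 1
Mode 1: guard c·x = 1.8927 hit at Δt = 0.9124 (t = 1.8832), x⁻ = (1.8927) → reset → x⁺ = (1.5455), jump to mode 0
Mode 0: guard c·x = -0.5845 hit at Δt = 0.8170 (t = 2.7002), x⁻ = (0.5845) → reset → x⁺ = (0.4903), jump to mode 1
Mode 1: guard c·x = 1.8927 hit at Δt = 0.9124 (t = 3.6126), x⁻ = (1.8927) → reset → x⁺ = (1.5455), jump to mode 0
Mode 0: flow for 0.5485 to horizon, guard not reached → x = (0.9663)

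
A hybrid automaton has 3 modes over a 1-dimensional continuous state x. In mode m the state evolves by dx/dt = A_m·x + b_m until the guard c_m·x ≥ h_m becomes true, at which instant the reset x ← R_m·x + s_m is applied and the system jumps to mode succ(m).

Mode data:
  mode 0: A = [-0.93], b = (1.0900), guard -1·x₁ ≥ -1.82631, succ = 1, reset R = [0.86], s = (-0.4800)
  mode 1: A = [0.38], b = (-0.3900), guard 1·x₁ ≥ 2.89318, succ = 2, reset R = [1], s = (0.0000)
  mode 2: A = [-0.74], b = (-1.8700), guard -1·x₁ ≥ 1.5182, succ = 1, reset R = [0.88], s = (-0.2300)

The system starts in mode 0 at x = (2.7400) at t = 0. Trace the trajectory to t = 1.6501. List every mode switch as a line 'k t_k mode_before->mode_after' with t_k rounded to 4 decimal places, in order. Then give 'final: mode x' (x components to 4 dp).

Mode 0: guard c·x = -1.8263 hit at Δt = 0.9398 (t = 0.9398), x⁻ = (1.8263) → reset → x⁺ = (1.0906), jump to mode 1
Mode 1: flow for 0.7103 to horizon, guard not reached → x = (1.1106)

1 0.9398 0->1
final: 1 1.1106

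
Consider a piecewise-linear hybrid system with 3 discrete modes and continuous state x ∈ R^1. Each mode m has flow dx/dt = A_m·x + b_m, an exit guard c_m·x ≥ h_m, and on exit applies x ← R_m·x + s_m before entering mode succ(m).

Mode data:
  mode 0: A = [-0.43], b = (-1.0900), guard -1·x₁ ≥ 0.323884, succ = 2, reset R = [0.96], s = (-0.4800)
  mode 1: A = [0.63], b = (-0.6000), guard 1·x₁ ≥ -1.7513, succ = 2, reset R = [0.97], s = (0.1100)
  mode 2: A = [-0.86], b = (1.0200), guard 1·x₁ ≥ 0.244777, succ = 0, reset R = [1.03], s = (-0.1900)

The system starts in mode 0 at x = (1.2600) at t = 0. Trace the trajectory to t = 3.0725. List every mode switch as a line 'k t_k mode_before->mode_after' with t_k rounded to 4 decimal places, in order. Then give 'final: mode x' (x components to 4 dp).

1 1.2563 0->2
2 2.1192 2->0
3 2.4934 0->2
final: 2 -0.0154

Mode 0: guard c·x = 0.3239 hit at Δt = 1.2563 (t = 1.2563), x⁻ = (-0.3239) → reset → x⁺ = (-0.7909), jump to mode 2
Mode 2: guard c·x = 0.2448 hit at Δt = 0.8629 (t = 2.1192), x⁻ = (0.2448) → reset → x⁺ = (0.0621), jump to mode 0
Mode 0: guard c·x = 0.3239 hit at Δt = 0.3742 (t = 2.4934), x⁻ = (-0.3239) → reset → x⁺ = (-0.7909), jump to mode 2
Mode 2: flow for 0.5791 to horizon, guard not reached → x = (-0.0154)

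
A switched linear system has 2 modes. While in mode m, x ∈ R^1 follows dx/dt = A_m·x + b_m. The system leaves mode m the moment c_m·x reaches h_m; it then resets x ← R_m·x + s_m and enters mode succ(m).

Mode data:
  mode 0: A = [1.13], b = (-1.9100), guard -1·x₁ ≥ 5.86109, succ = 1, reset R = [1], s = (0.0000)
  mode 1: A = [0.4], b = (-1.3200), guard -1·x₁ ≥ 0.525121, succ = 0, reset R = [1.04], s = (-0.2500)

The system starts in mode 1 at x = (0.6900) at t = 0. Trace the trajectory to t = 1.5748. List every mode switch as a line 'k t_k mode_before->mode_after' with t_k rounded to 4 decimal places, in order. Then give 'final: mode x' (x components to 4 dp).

1 0.9556 1->0
final: 0 -3.3152

Mode 1: guard c·x = 0.5251 hit at Δt = 0.9556 (t = 0.9556), x⁻ = (-0.5251) → reset → x⁺ = (-0.7961), jump to mode 0
Mode 0: flow for 0.6192 to horizon, guard not reached → x = (-3.3152)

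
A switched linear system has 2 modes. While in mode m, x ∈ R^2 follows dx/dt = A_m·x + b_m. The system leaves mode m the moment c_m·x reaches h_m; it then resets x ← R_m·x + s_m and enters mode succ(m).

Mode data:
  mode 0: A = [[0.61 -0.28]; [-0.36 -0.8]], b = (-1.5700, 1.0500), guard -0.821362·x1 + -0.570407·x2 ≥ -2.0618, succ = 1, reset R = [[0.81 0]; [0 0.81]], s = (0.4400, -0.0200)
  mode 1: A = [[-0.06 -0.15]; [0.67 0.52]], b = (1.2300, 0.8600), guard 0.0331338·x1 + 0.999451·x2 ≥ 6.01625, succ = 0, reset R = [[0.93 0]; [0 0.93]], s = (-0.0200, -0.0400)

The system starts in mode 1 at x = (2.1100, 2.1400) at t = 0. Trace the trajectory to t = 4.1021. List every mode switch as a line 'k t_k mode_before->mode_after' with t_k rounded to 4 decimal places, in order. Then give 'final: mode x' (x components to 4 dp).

1 0.8505 1->0
2 1.8652 0->1
3 2.8615 1->0
4 3.4572 0->1
final: 1 0.6987 5.2311

Mode 1: guard c·x = 6.0163 hit at Δt = 0.8505 (t = 0.8505), x⁻ = (2.5406, 5.9353) → reset → x⁺ = (2.3428, 5.4799), jump to mode 0
Mode 0: guard c·x = -2.0618 hit at Δt = 1.0147 (t = 1.8652), x⁻ = (0.5492, 2.8238) → reset → x⁺ = (0.8848, 2.2673), jump to mode 1
Mode 1: guard c·x = 6.0163 hit at Δt = 0.9963 (t = 2.8615), x⁻ = (1.4505, 5.9715) → reset → x⁺ = (1.3290, 5.5135), jump to mode 0
Mode 0: guard c·x = -2.0618 hit at Δt = 0.5957 (t = 3.4572), x⁻ = (-0.1472, 3.8265) → reset → x⁺ = (0.3208, 3.0795), jump to mode 1
Mode 1: flow for 0.6449 to horizon, guard not reached → x = (0.6987, 5.2311)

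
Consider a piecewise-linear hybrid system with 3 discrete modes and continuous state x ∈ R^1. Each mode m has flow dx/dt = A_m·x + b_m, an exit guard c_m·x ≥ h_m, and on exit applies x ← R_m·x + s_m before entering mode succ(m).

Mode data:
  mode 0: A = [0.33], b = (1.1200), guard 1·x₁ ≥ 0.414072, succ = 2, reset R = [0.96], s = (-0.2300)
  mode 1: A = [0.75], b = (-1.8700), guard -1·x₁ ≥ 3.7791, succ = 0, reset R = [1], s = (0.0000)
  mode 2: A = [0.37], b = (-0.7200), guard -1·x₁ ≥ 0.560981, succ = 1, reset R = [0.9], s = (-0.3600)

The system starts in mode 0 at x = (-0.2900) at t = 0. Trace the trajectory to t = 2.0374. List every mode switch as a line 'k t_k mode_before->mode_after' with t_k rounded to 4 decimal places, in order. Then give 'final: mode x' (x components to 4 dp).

1 0.6195 0->2
2 1.5474 2->1
final: 1 -2.3563

Mode 0: guard c·x = 0.4141 hit at Δt = 0.6195 (t = 0.6195), x⁻ = (0.4141) → reset → x⁺ = (0.1675), jump to mode 2
Mode 2: guard c·x = 0.5610 hit at Δt = 0.9279 (t = 1.5474), x⁻ = (-0.5610) → reset → x⁺ = (-0.8649), jump to mode 1
Mode 1: flow for 0.4900 to horizon, guard not reached → x = (-2.3563)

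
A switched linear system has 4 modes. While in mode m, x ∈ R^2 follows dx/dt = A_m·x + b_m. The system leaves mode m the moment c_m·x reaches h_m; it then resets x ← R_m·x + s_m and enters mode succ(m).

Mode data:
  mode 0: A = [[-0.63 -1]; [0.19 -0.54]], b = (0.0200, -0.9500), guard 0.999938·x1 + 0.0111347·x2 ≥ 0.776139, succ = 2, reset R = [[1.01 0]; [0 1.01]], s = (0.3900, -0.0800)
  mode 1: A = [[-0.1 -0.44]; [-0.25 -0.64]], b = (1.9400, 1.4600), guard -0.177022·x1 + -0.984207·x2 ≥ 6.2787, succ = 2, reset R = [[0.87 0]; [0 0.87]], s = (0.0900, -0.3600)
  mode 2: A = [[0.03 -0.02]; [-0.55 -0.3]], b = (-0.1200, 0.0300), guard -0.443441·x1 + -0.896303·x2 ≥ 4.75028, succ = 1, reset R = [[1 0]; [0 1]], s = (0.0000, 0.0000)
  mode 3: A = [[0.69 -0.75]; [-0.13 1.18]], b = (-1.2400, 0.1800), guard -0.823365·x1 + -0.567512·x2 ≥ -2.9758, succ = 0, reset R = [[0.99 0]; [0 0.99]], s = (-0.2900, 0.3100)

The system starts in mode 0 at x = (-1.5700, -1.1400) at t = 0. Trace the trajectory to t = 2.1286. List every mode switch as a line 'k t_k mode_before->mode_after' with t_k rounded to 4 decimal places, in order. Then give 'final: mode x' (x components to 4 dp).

Mode 0: guard c·x = 0.7761 hit at Δt = 1.5010 (t = 1.5010), x⁻ = (0.7929, -1.5013) → reset → x⁺ = (1.1908, -1.5964), jump to mode 2
Mode 2: flow for 0.6276 to horizon, guard not reached → x = (1.1582, -1.6746)

1 1.5010 0->2
final: 2 1.1582 -1.6746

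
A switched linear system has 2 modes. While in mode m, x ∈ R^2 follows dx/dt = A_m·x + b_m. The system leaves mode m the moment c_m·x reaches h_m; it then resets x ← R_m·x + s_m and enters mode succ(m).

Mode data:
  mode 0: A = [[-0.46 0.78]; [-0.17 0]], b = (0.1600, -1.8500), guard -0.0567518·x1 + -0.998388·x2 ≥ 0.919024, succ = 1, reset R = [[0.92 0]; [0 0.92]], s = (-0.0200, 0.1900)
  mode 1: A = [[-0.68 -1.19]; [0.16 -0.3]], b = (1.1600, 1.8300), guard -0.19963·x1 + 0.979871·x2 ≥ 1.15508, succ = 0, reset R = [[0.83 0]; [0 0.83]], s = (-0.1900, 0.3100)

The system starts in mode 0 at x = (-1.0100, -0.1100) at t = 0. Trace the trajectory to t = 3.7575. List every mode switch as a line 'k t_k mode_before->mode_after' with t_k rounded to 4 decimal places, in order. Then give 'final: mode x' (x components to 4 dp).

Mode 0: guard c·x = 0.9190 hit at Δt = 0.4487 (t = 0.4487), x⁻ = (-0.9154, -0.8685) → reset → x⁺ = (-0.8622, -0.6090), jump to mode 1
Mode 1: guard c·x = 1.1551 hit at Δt = 1.0551 (t = 1.5038), x⁻ = (0.0643, 1.1919) → reset → x⁺ = (-0.1367, 1.2993), jump to mode 0
Mode 0: guard c·x = 0.9190 hit at Δt = 1.1843 (t = 2.6881), x⁻ = (0.1301, -0.9279) → reset → x⁺ = (0.0997, -0.6637), jump to mode 1
Mode 1: flow for 1.0694 to horizon, guard not reached → x = (0.5075, 1.2717)

1 0.4487 0->1
2 1.5038 1->0
3 2.6881 0->1
final: 1 0.5075 1.2717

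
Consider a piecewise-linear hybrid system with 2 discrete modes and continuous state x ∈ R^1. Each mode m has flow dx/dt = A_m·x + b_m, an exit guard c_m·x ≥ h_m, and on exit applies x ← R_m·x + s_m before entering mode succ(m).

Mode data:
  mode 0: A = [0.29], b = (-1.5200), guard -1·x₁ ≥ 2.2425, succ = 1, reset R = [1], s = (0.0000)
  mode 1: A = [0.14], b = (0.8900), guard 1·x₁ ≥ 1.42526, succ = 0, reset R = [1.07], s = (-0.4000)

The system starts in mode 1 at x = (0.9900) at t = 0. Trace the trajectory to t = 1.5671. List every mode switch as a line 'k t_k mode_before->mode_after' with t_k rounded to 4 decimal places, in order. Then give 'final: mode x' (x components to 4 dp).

1 0.4111 1->0
final: 0 -0.5144

Mode 1: guard c·x = 1.4253 hit at Δt = 0.4111 (t = 0.4111), x⁻ = (1.4253) → reset → x⁺ = (1.1250), jump to mode 0
Mode 0: flow for 1.1560 to horizon, guard not reached → x = (-0.5144)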